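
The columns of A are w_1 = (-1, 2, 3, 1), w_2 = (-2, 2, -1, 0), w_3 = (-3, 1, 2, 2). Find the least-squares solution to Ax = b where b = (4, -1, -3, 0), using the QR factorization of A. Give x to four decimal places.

w_1 = (-1, 2, 3, 1); ‖w_1‖ = 3.8730, so e_1 = (-0.2582, 0.5164, 0.7746, 0.2582).
e_1·w_2 = (-0.2582)·(-2) + 0.5164·2 + 0.7746·(-1) + 0.2582·0 = 0.7746.
u_2 = w_2 − 0.7746·e_1 = (-1.8000, 1.6000, -1.6000, -0.2000).
‖u_2‖ = 2.8983, so e_2 = (-0.6211, 0.5521, -0.5521, -0.0690).
e_1·w_3 = (-0.2582)·(-3) + 0.5164·1 + 0.7746·2 + 0.2582·2 = 3.3566; e_2·w_3 = (-0.6211)·(-3) + 0.5521·1 + (-0.5521)·2 + (-0.0690)·2 = 1.1731.
u_3 = w_3 − 3.3566·e_1 − 1.1731·e_2 = (-1.4048, -1.3810, 0.0476, 1.2143).
‖u_3‖ = 2.3146, so e_3 = (-0.6069, -0.5966, 0.0206, 0.5246).
Qᵀb = (-3.8730, -1.3801, -1.8928).
Back-substitute: x_3 = -1.8928/2.3146 = -0.8178.
x_2 = (-1.3801 − 1.1731·(-0.8178))/2.8983 = -0.1452.
x_1 = (-3.8730 − 0.7746·(-0.1452) − 3.3566·(-0.8178))/3.8730 = -0.2622.

x = (-0.2622, -0.1452, -0.8178)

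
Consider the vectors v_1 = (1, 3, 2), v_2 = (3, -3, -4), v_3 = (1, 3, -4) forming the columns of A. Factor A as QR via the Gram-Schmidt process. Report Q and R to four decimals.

Q = [[0.2673, 0.8944, -0.3586], [0.8018, 0.0000, 0.5976], [0.5345, -0.4472, -0.7171]], R = [[3.7417, -3.7417, 0.5345], [0.0000, 4.4721, 2.6833], [0.0000, 0.0000, 4.3028]]

v_1 = (1, 3, 2); ‖v_1‖ = 3.7417, so e_1 = (0.2673, 0.8018, 0.5345).
e_1·v_2 = 0.2673·3 + 0.8018·(-3) + 0.5345·(-4) = -3.7417.
u_2 = v_2 + 3.7417·e_1 = (4.0000, 0.0000, -2.0000).
‖u_2‖ = 4.4721, so e_2 = (0.8944, 0.0000, -0.4472).
e_1·v_3 = 0.2673·1 + 0.8018·3 + 0.5345·(-4) = 0.5345; e_2·v_3 = 0.8944·1 + 0.0000·3 + (-0.4472)·(-4) = 2.6833.
u_3 = v_3 − 0.5345·e_1 − 2.6833·e_2 = (-1.5429, 2.5714, -3.0857).
‖u_3‖ = 4.3028, so e_3 = (-0.3586, 0.5976, -0.7171).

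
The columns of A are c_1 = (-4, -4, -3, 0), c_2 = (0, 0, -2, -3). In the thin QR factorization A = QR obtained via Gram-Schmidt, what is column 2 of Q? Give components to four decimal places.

e_2 = (0.1681, 0.1681, -0.4483, -0.8617)

e_1 = c_1/‖c_1‖ = (-4, -4, -3, 0)/6.4031 = (-0.6247, -0.6247, -0.4685, 0.0000).
r_{12} = e_1·c_2 = 0.9370.
u_2 = c_2 − 0.9370·e_1 = (0.5854, 0.5854, -1.5610, -3.0000).
‖u_2‖ = 3.4817, so e_2 = (0.1681, 0.1681, -0.4483, -0.8617).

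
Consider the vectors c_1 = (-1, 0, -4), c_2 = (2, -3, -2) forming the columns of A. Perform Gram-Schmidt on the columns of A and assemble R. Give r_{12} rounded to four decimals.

c_1 = (-1, 0, -4); ‖c_1‖ = 4.1231, so q_1 = (-0.2425, 0.0000, -0.9701).
r_{12} = q_1·c_2 = 1.4552.

r_{12} = 1.4552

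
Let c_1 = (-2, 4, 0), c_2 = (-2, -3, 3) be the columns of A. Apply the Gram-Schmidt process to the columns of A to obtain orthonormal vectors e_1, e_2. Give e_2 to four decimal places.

c_1 = (-2, 4, 0); ‖c_1‖ = 4.4721, so e_1 = (-0.4472, 0.8944, 0.0000).
e_1·c_2 = (-0.4472)·(-2) + 0.8944·(-3) + 0.0000·3 = -1.7889.
u_2 = c_2 + 1.7889·e_1 = (-2.8000, -1.4000, 3.0000).
‖u_2‖ = 4.3359, so e_2 = (-0.6458, -0.3229, 0.6919).

e_2 = (-0.6458, -0.3229, 0.6919)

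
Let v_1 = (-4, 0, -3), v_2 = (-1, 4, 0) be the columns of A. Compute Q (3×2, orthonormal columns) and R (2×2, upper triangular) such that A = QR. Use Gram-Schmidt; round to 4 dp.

v_1 = (-4, 0, -3); ‖v_1‖ = 5.0000, so e_1 = (-0.8000, 0.0000, -0.6000).
e_1·v_2 = (-0.8000)·(-1) + 0.0000·4 + (-0.6000)·0 = 0.8000.
u_2 = v_2 − 0.8000·e_1 = (-0.3600, 4.0000, 0.4800).
‖u_2‖ = 4.0447, so e_2 = (-0.0890, 0.9889, 0.1187).

Q = [[-0.8000, -0.0890], [0.0000, 0.9889], [-0.6000, 0.1187]], R = [[5.0000, 0.8000], [0.0000, 4.0447]]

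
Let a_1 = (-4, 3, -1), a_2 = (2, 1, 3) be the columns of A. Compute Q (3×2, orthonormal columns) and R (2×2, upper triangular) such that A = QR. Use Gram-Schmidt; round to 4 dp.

a_1 = (-4, 3, -1); ‖a_1‖ = 5.0990, so e_1 = (-0.7845, 0.5883, -0.1961).
e_1·a_2 = (-0.7845)·2 + 0.5883·1 + (-0.1961)·3 = -1.5689.
u_2 = a_2 + 1.5689·e_1 = (0.7692, 1.9231, 2.6923).
‖u_2‖ = 3.3968, so e_2 = (0.2265, 0.5661, 0.7926).

Q = [[-0.7845, 0.2265], [0.5883, 0.5661], [-0.1961, 0.7926]], R = [[5.0990, -1.5689], [0.0000, 3.3968]]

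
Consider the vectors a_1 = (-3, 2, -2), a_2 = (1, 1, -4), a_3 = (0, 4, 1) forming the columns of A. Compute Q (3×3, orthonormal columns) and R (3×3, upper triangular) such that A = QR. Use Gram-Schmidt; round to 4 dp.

a_1 = (-3, 2, -2); ‖a_1‖ = 4.1231, so e_1 = (-0.7276, 0.4851, -0.4851).
e_1·a_2 = (-0.7276)·1 + 0.4851·1 + (-0.4851)·(-4) = 1.6977.
u_2 = a_2 − 1.6977·e_1 = (2.2353, 0.1765, -3.1765).
‖u_2‖ = 3.8881, so e_2 = (0.5749, 0.0454, -0.8170).
e_1·a_3 = (-0.7276)·0 + 0.4851·4 + (-0.4851)·1 = 1.4552; e_2·a_3 = 0.5749·0 + 0.0454·4 + (-0.8170)·1 = -0.6354.
u_3 = a_3 − 1.4552·e_1 + 0.6354·e_2 = (1.4241, 3.3230, 1.1868).
‖u_3‖ = 3.8051, so e_3 = (0.3743, 0.8733, 0.3119).

Q = [[-0.7276, 0.5749, 0.3743], [0.4851, 0.0454, 0.8733], [-0.4851, -0.8170, 0.3119]], R = [[4.1231, 1.6977, 1.4552], [0.0000, 3.8881, -0.6354], [0.0000, 0.0000, 3.8051]]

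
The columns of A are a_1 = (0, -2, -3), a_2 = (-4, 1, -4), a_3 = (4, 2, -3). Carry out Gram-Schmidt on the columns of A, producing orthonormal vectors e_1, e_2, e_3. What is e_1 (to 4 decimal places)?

e_1 = a_1/‖a_1‖ = (0, -2, -3)/3.6056 = (0.0000, -0.5547, -0.8321).

e_1 = (0.0000, -0.5547, -0.8321)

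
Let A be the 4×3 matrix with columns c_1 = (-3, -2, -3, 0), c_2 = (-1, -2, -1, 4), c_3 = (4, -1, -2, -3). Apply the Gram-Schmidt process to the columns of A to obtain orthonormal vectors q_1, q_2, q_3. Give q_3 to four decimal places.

c_1 = (-3, -2, -3, 0); ‖c_1‖ = 4.6904, so q_1 = (-0.6396, -0.4264, -0.6396, 0.0000).
q_1·c_2 = (-0.6396)·(-1) + (-0.4264)·(-2) + (-0.6396)·(-1) + 0.0000·4 = 2.1320.
u_2 = c_2 − 2.1320·q_1 = (0.3636, -1.0909, 0.3636, 4.0000).
‖u_2‖ = 4.1779, so q_2 = (0.0870, -0.2611, 0.0870, 0.9574).
q_1·c_3 = (-0.6396)·4 + (-0.4264)·(-1) + (-0.6396)·(-2) + 0.0000·(-3) = -0.8528; q_2·c_3 = 0.0870·4 + (-0.2611)·(-1) + 0.0870·(-2) + 0.9574·(-3) = -2.4371.
u_3 = c_3 + 0.8528·q_1 + 2.4371·q_2 = (3.6667, -2.0000, -2.3333, -0.6667).
‖u_3‖ = 4.8305, so q_3 = (0.7591, -0.4140, -0.4830, -0.1380).

q_3 = (0.7591, -0.4140, -0.4830, -0.1380)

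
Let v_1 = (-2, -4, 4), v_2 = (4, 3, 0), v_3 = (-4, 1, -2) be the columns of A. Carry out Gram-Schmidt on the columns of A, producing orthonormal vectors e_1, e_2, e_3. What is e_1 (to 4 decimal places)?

v_1 = (-2, -4, 4); ‖v_1‖ = 6.0000, so e_1 = (-0.3333, -0.6667, 0.6667).

e_1 = (-0.3333, -0.6667, 0.6667)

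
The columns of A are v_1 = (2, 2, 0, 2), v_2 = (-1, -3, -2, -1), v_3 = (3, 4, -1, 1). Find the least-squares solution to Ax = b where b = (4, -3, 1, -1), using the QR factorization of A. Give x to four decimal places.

e_1 = v_1/‖v_1‖ = (2, 2, 0, 2)/3.4641 = (0.5774, 0.5774, 0.0000, 0.5774).
r_{12} = e_1·v_2 = -2.8868.
u_2 = v_2 + 2.8868·e_1 = (0.6667, -1.3333, -2.0000, 0.6667).
‖u_2‖ = 2.5820, so e_2 = (0.2582, -0.5164, -0.7746, 0.2582).
r_{13} = e_1·v_3 = 4.6188; r_{23} = e_2·v_3 = -0.2582.
u_3 = v_3 − 4.6188·e_1 + 0.2582·e_2 = (0.4000, 1.2000, -1.2000, -1.6000).
‖u_3‖ = 2.3664, so e_3 = (0.1690, 0.5071, -0.5071, -0.6761).
Qᵀb = (0.0000, 1.5492, -0.6761).
Back-substitute: x_3 = -0.6761/2.3664 = -0.2857.
x_2 = (1.5492 + 0.2582·(-0.2857))/2.5820 = 0.5714.
x_1 = (0.0000 + 2.8868·0.5714 − 4.6188·(-0.2857))/3.4641 = 0.8571.

x = (0.8571, 0.5714, -0.2857)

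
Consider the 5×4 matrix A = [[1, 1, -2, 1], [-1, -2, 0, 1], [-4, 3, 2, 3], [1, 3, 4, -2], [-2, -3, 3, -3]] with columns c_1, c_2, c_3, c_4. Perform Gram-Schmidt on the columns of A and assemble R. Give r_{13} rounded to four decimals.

r_{13} = -2.5022

c_1 = (1, -1, -4, 1, -2); ‖c_1‖ = 4.7958, so q_1 = (0.2085, -0.2085, -0.8341, 0.2085, -0.4170).
r_{13} = q_1·c_3 = -2.5022.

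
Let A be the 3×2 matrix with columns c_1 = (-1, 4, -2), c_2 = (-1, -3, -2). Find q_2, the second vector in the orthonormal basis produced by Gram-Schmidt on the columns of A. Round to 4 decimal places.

q_1 = c_1/‖c_1‖ = (-1, 4, -2)/4.5826 = (-0.2182, 0.8729, -0.4364).
r_{12} = q_1·c_2 = -1.5275.
u_2 = c_2 + 1.5275·q_1 = (-1.3333, -1.6667, -2.6667).
‖u_2‖ = 3.4157, so q_2 = (-0.3904, -0.4880, -0.7807).

q_2 = (-0.3904, -0.4880, -0.7807)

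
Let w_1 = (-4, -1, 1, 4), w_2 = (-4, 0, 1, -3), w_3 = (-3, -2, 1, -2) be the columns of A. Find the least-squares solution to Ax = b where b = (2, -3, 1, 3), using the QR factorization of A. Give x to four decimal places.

w_1 = (-4, -1, 1, 4); ‖w_1‖ = 5.8310, so e_1 = (-0.6860, -0.1715, 0.1715, 0.6860).
e_1·w_2 = (-0.6860)·(-4) + (-0.1715)·0 + 0.1715·1 + 0.6860·(-3) = 0.8575.
u_2 = w_2 − 0.8575·e_1 = (-3.4118, 0.1471, 0.8529, -3.5882).
‖u_2‖ = 5.0264, so e_2 = (-0.6788, 0.0293, 0.1697, -0.7139).
e_1·w_3 = (-0.6860)·(-3) + (-0.1715)·(-2) + 0.1715·1 + 0.6860·(-2) = 1.2005; e_2·w_3 = (-0.6788)·(-3) + 0.0293·(-2) + 0.1697·1 + (-0.7139)·(-2) = 3.5752.
u_3 = w_3 − 1.2005·e_1 − 3.5752·e_2 = (0.2503, -1.8987, 0.1874, -0.2712).
‖u_3‖ = 1.9433, so e_3 = (0.1288, -0.9771, 0.0964, -0.1396).
Qᵀb = (1.3720, -3.4173, 2.8665).
Back-substitute: x_3 = 2.8665/1.9433 = 1.4750.
x_2 = (-3.4173 − 3.5752·1.4750)/5.0264 = -1.7290.
x_1 = (1.3720 − 0.8575·(-1.7290) − 1.2005·1.4750)/5.8310 = 0.1859.

x = (0.1859, -1.7290, 1.4750)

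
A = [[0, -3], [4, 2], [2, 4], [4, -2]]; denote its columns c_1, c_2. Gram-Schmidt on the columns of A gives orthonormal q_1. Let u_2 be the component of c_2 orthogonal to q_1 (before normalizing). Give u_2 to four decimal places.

c_1 = (0, 4, 2, 4); ‖c_1‖ = 6.0000, so q_1 = (0.0000, 0.6667, 0.3333, 0.6667).
q_1·c_2 = 0.0000·(-3) + 0.6667·2 + 0.3333·4 + 0.6667·(-2) = 1.3333.
u_2 = c_2 − 1.3333·q_1 = (-3.0000, 1.1111, 3.5556, -2.8889).

u_2 = (-3.0000, 1.1111, 3.5556, -2.8889)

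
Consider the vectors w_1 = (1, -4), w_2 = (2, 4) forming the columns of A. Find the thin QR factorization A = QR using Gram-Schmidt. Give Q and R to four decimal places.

Q = [[0.2425, 0.9701], [-0.9701, 0.2425]], R = [[4.1231, -3.3955], [0.0000, 2.9104]]

w_1 = (1, -4); ‖w_1‖ = 4.1231, so q_1 = (0.2425, -0.9701).
q_1·w_2 = 0.2425·2 + (-0.9701)·4 = -3.3955.
u_2 = w_2 + 3.3955·q_1 = (2.8235, 0.7059).
‖u_2‖ = 2.9104, so q_2 = (0.9701, 0.2425).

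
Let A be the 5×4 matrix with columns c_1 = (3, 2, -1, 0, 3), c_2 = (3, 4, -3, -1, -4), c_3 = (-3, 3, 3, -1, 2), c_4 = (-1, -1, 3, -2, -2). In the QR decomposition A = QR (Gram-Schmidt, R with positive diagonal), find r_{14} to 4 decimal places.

r_{14} = -2.9192

c_1 = (3, 2, -1, 0, 3); ‖c_1‖ = 4.7958, so e_1 = (0.6255, 0.4170, -0.2085, 0.0000, 0.6255).
r_{14} = e_1·c_4 = -2.9192.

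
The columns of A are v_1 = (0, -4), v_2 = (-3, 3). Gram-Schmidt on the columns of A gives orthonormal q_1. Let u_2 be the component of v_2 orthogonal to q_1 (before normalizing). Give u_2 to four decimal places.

u_2 = (-3.0000, 0.0000)

v_1 = (0, -4); ‖v_1‖ = 4.0000, so q_1 = (0.0000, -1.0000).
q_1·v_2 = 0.0000·(-3) + (-1.0000)·3 = -3.0000.
u_2 = v_2 + 3.0000·q_1 = (-3.0000, 0.0000).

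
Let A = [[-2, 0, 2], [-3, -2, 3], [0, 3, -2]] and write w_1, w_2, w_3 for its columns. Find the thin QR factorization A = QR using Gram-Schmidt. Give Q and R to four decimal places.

q_1 = w_1/‖w_1‖ = (-2, -3, 0)/3.6056 = (-0.5547, -0.8321, 0.0000).
r_{12} = q_1·w_2 = 1.6641.
u_2 = w_2 − 1.6641·q_1 = (0.9231, -0.6154, 3.0000).
‖u_2‖ = 3.1986, so q_2 = (0.2886, -0.1924, 0.9379).
r_{13} = q_1·w_3 = -3.6056; r_{23} = q_2·w_3 = -1.8758.
u_3 = w_3 + 3.6056·q_1 + 1.8758·q_2 = (0.5414, -0.3609, -0.2406).
‖u_3‖ = 0.6937, so q_3 = (0.7804, -0.5203, -0.3468).

Q = [[-0.5547, 0.2886, 0.7804], [-0.8321, -0.1924, -0.5203], [0.0000, 0.9379, -0.3468]], R = [[3.6056, 1.6641, -3.6056], [0.0000, 3.1986, -1.8758], [0.0000, 0.0000, 0.6937]]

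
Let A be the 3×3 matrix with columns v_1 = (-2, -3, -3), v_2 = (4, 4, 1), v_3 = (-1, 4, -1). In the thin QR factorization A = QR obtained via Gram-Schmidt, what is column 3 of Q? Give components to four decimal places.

e_3 = (-0.6412, 0.7125, -0.2850)

v_1 = (-2, -3, -3); ‖v_1‖ = 4.6904, so e_1 = (-0.4264, -0.6396, -0.6396).
e_1·v_2 = (-0.4264)·4 + (-0.6396)·4 + (-0.6396)·1 = -4.9036.
u_2 = v_2 + 4.9036·e_1 = (1.9091, 0.8636, -2.1364).
‖u_2‖ = 2.9924, so e_2 = (0.6380, 0.2886, -0.7139).
e_1·v_3 = (-0.4264)·(-1) + (-0.6396)·4 + (-0.6396)·(-1) = -1.4924; e_2·v_3 = 0.6380·(-1) + 0.2886·4 + (-0.7139)·(-1) = 1.2304.
u_3 = v_3 + 1.4924·e_1 − 1.2304·e_2 = (-2.4213, 2.6904, -1.0761).
‖u_3‖ = 3.7761, so e_3 = (-0.6412, 0.7125, -0.2850).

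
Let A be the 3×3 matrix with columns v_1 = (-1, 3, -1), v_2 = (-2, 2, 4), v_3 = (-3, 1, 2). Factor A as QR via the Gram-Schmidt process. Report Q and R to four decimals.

Q = [[-0.3015, -0.3446, -0.8890], [0.9045, 0.1915, -0.3810], [-0.3015, 0.9190, -0.2540]], R = [[3.3166, 1.2060, 1.2060], [0.0000, 4.7482, 3.0634], [0.0000, 0.0000, 1.7780]]

v_1 = (-1, 3, -1); ‖v_1‖ = 3.3166, so q_1 = (-0.3015, 0.9045, -0.3015).
q_1·v_2 = (-0.3015)·(-2) + 0.9045·2 + (-0.3015)·4 = 1.2060.
u_2 = v_2 − 1.2060·q_1 = (-1.6364, 0.9091, 4.3636).
‖u_2‖ = 4.7482, so q_2 = (-0.3446, 0.1915, 0.9190).
q_1·v_3 = (-0.3015)·(-3) + 0.9045·1 + (-0.3015)·2 = 1.2060; q_2·v_3 = (-0.3446)·(-3) + 0.1915·1 + 0.9190·2 = 3.0634.
u_3 = v_3 − 1.2060·q_1 − 3.0634·q_2 = (-1.5806, -0.6774, -0.4516).
‖u_3‖ = 1.7780, so q_3 = (-0.8890, -0.3810, -0.2540).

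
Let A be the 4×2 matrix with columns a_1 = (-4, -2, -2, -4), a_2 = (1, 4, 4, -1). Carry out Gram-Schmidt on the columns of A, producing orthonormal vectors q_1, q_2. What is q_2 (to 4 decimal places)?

q_2 = (-0.1142, 0.6091, 0.6091, -0.4949)

a_1 = (-4, -2, -2, -4); ‖a_1‖ = 6.3246, so q_1 = (-0.6325, -0.3162, -0.3162, -0.6325).
q_1·a_2 = (-0.6325)·1 + (-0.3162)·4 + (-0.3162)·4 + (-0.6325)·(-1) = -2.5298.
u_2 = a_2 + 2.5298·q_1 = (-0.6000, 3.2000, 3.2000, -2.6000).
‖u_2‖ = 5.2536, so q_2 = (-0.1142, 0.6091, 0.6091, -0.4949).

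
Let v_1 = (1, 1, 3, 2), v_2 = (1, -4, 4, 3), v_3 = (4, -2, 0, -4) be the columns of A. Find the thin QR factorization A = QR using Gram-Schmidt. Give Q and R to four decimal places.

Q = [[0.2582, 0.0000, 0.7746], [0.2582, -0.9623, -0.0861], [0.7746, 0.1925, 0.1721], [0.5164, 0.1925, -0.6025]], R = [[3.8730, 3.8730, -1.5492], [0.0000, 5.1962, 1.1547], [0.0000, 0.0000, 5.6804]]

v_1 = (1, 1, 3, 2); ‖v_1‖ = 3.8730, so e_1 = (0.2582, 0.2582, 0.7746, 0.5164).
e_1·v_2 = 0.2582·1 + 0.2582·(-4) + 0.7746·4 + 0.5164·3 = 3.8730.
u_2 = v_2 − 3.8730·e_1 = (0.0000, -5.0000, 1.0000, 1.0000).
‖u_2‖ = 5.1962, so e_2 = (0.0000, -0.9623, 0.1925, 0.1925).
e_1·v_3 = 0.2582·4 + 0.2582·(-2) + 0.7746·0 + 0.5164·(-4) = -1.5492; e_2·v_3 = 0.0000·4 + (-0.9623)·(-2) + 0.1925·0 + 0.1925·(-4) = 1.1547.
u_3 = v_3 + 1.5492·e_1 − 1.1547·e_2 = (4.4000, -0.4889, 0.9778, -3.4222).
‖u_3‖ = 5.6804, so e_3 = (0.7746, -0.0861, 0.1721, -0.6025).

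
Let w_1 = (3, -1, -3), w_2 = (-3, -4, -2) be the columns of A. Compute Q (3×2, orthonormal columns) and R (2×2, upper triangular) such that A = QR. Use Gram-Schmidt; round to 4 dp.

Q = [[0.6882, -0.5869], [-0.2294, -0.7337], [-0.6882, -0.3424]], R = [[4.3589, 0.2294], [0.0000, 5.3803]]

w_1 = (3, -1, -3); ‖w_1‖ = 4.3589, so e_1 = (0.6882, -0.2294, -0.6882).
e_1·w_2 = 0.6882·(-3) + (-0.2294)·(-4) + (-0.6882)·(-2) = 0.2294.
u_2 = w_2 − 0.2294·e_1 = (-3.1579, -3.9474, -1.8421).
‖u_2‖ = 5.3803, so e_2 = (-0.5869, -0.7337, -0.3424).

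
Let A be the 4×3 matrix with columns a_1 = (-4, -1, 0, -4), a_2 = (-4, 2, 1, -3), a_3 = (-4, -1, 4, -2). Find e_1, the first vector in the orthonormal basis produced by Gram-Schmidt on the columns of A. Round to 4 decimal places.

a_1 = (-4, -1, 0, -4); ‖a_1‖ = 5.7446, so e_1 = (-0.6963, -0.1741, 0.0000, -0.6963).

e_1 = (-0.6963, -0.1741, 0.0000, -0.6963)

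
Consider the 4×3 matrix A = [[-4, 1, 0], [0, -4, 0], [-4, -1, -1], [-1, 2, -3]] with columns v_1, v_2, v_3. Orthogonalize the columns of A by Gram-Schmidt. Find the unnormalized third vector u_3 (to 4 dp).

u_3 = (1.0069, -0.8366, -0.4114, -2.3823)

v_1 = (-4, 0, -4, -1); ‖v_1‖ = 5.7446, so q_1 = (-0.6963, 0.0000, -0.6963, -0.1741).
q_1·v_2 = (-0.6963)·1 + 0.0000·(-4) + (-0.6963)·(-1) + (-0.1741)·2 = -0.3482.
u_2 = v_2 + 0.3482·q_1 = (0.7576, -4.0000, -1.2424, 1.9394).
‖u_2‖ = 4.6775, so q_2 = (0.1620, -0.8552, -0.2656, 0.4146).
q_1·v_3 = (-0.6963)·0 + 0.0000·0 + (-0.6963)·(-1) + (-0.1741)·(-3) = 1.2185; q_2·v_3 = 0.1620·0 + (-0.8552)·0 + (-0.2656)·(-1) + 0.4146·(-3) = -0.9783.
u_3 = v_3 − 1.2185·q_1 + 0.9783·q_2 = (1.0069, -0.8366, -0.4114, -2.3823).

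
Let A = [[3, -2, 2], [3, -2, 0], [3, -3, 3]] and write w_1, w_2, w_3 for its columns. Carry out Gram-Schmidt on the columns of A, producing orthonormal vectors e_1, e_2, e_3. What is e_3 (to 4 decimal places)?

e_1 = w_1/‖w_1‖ = (3, 3, 3)/5.1962 = (0.5774, 0.5774, 0.5774).
r_{12} = e_1·w_2 = -4.0415.
u_2 = w_2 + 4.0415·e_1 = (0.3333, 0.3333, -0.6667).
‖u_2‖ = 0.8165, so e_2 = (0.4082, 0.4082, -0.8165).
r_{13} = e_1·w_3 = 2.8868; r_{23} = e_2·w_3 = -1.6330.
u_3 = w_3 − 2.8868·e_1 + 1.6330·e_2 = (1.0000, -1.0000, 0.0000).
‖u_3‖ = 1.4142, so e_3 = (0.7071, -0.7071, 0.0000).

e_3 = (0.7071, -0.7071, 0.0000)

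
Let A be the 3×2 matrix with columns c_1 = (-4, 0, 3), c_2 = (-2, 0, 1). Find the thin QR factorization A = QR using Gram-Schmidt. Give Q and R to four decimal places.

e_1 = c_1/‖c_1‖ = (-4, 0, 3)/5.0000 = (-0.8000, 0.0000, 0.6000).
r_{12} = e_1·c_2 = 2.2000.
u_2 = c_2 − 2.2000·e_1 = (-0.2400, 0.0000, -0.3200).
‖u_2‖ = 0.4000, so e_2 = (-0.6000, 0.0000, -0.8000).

Q = [[-0.8000, -0.6000], [0.0000, 0.0000], [0.6000, -0.8000]], R = [[5.0000, 2.2000], [0.0000, 0.4000]]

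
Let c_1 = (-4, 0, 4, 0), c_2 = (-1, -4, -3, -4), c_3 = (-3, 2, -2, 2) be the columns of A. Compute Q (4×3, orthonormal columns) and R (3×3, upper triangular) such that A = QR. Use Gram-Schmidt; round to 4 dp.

q_1 = c_1/‖c_1‖ = (-4, 0, 4, 0)/5.6569 = (-0.7071, 0.0000, 0.7071, 0.0000).
r_{12} = q_1·c_2 = -1.4142.
u_2 = c_2 + 1.4142·q_1 = (-2.0000, -4.0000, -2.0000, -4.0000).
‖u_2‖ = 6.3246, so q_2 = (-0.3162, -0.6325, -0.3162, -0.6325).
r_{13} = q_1·c_3 = 0.7071; r_{23} = q_2·c_3 = -0.9487.
u_3 = c_3 − 0.7071·q_1 + 0.9487·q_2 = (-2.8000, 1.4000, -2.8000, 1.4000).
‖u_3‖ = 4.4272, so q_3 = (-0.6325, 0.3162, -0.6325, 0.3162).

Q = [[-0.7071, -0.3162, -0.6325], [0.0000, -0.6325, 0.3162], [0.7071, -0.3162, -0.6325], [0.0000, -0.6325, 0.3162]], R = [[5.6569, -1.4142, 0.7071], [0.0000, 6.3246, -0.9487], [0.0000, 0.0000, 4.4272]]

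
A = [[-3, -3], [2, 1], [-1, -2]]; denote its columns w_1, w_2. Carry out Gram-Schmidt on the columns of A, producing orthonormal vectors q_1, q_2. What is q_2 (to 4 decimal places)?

q_2 = (-0.1543, -0.6172, -0.7715)

w_1 = (-3, 2, -1); ‖w_1‖ = 3.7417, so q_1 = (-0.8018, 0.5345, -0.2673).
q_1·w_2 = (-0.8018)·(-3) + 0.5345·1 + (-0.2673)·(-2) = 3.4744.
u_2 = w_2 − 3.4744·q_1 = (-0.2143, -0.8571, -1.0714).
‖u_2‖ = 1.3887, so q_2 = (-0.1543, -0.6172, -0.7715).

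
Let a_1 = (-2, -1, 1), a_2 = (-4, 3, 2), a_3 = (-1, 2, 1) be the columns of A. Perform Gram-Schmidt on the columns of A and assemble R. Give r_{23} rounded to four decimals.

a_1 = (-2, -1, 1); ‖a_1‖ = 2.4495, so e_1 = (-0.8165, -0.4082, 0.4082).
e_1·a_2 = (-0.8165)·(-4) + (-0.4082)·3 + 0.4082·2 = 2.8577.
u_2 = a_2 − 2.8577·e_1 = (-1.6667, 4.1667, 0.8333).
‖u_2‖ = 4.5644, so e_2 = (-0.3651, 0.9129, 0.1826).
r_{23} = e_2·a_3 = 2.3735.

r_{23} = 2.3735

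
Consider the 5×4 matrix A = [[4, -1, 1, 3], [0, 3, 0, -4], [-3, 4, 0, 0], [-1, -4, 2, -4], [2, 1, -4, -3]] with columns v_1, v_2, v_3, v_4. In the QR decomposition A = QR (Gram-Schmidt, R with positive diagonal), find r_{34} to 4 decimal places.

r_{34} = 2.5286

v_1 = (4, 0, -3, -1, 2); ‖v_1‖ = 5.4772, so q_1 = (0.7303, 0.0000, -0.5477, -0.1826, 0.3651).
q_1·v_2 = 0.7303·(-1) + 0.0000·3 + (-0.5477)·4 + (-0.1826)·(-4) + 0.3651·1 = -1.8257.
u_2 = v_2 + 1.8257·q_1 = (0.3333, 3.0000, 3.0000, -4.3333, 1.6667).
‖u_2‖ = 6.2981, so q_2 = (0.0529, 0.4763, 0.4763, -0.6880, 0.2646).
q_1·v_3 = 0.7303·1 + 0.0000·0 + (-0.5477)·0 + (-0.1826)·2 + 0.3651·(-4) = -1.0954; q_2·v_3 = 0.0529·1 + 0.4763·0 + 0.4763·0 + (-0.6880)·2 + 0.2646·(-4) = -2.3817.
u_3 = v_3 + 1.0954·q_1 + 2.3817·q_2 = (1.9261, 1.1345, 0.5345, 0.1613, -2.9697).
‖u_3‖ = 3.7587, so q_3 = (0.5124, 0.3018, 0.1422, 0.0429, -0.7901).
r_{34} = q_3·v_4 = 2.5286.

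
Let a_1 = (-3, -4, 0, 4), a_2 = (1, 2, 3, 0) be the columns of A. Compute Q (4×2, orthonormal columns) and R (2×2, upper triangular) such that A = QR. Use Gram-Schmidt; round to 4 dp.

Q = [[-0.4685, 0.0587], [-0.6247, 0.2788], [0.0000, 0.9025], [0.6247, 0.3229]], R = [[6.4031, -1.7179], [0.0000, 3.3240]]

a_1 = (-3, -4, 0, 4); ‖a_1‖ = 6.4031, so e_1 = (-0.4685, -0.6247, 0.0000, 0.6247).
e_1·a_2 = (-0.4685)·1 + (-0.6247)·2 + 0.0000·3 + 0.6247·0 = -1.7179.
u_2 = a_2 + 1.7179·e_1 = (0.1951, 0.9268, 3.0000, 1.0732).
‖u_2‖ = 3.3240, so e_2 = (0.0587, 0.2788, 0.9025, 0.3229).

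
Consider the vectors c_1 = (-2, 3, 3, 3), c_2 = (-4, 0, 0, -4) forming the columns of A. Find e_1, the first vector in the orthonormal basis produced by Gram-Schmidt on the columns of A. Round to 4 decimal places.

e_1 = c_1/‖c_1‖ = (-2, 3, 3, 3)/5.5678 = (-0.3592, 0.5388, 0.5388, 0.5388).

e_1 = (-0.3592, 0.5388, 0.5388, 0.5388)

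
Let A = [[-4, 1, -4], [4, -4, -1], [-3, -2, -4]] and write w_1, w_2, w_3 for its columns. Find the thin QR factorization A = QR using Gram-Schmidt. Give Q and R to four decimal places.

q_1 = w_1/‖w_1‖ = (-4, 4, -3)/6.4031 = (-0.6247, 0.6247, -0.4685).
r_{12} = q_1·w_2 = -2.1864.
u_2 = w_2 + 2.1864·q_1 = (-0.3659, -2.6341, -3.0244).
‖u_2‖ = 4.0273, so q_2 = (-0.0908, -0.6541, -0.7510).
r_{13} = q_1·w_3 = 3.7482; r_{23} = q_2·w_3 = 4.0213.
u_3 = w_3 − 3.7482·q_1 − 4.0213·q_2 = (-1.2932, -0.7113, 0.7759).
‖u_3‖ = 1.6675, so q_3 = (-0.7756, -0.4266, 0.4653).

Q = [[-0.6247, -0.0908, -0.7756], [0.6247, -0.6541, -0.4266], [-0.4685, -0.7510, 0.4653]], R = [[6.4031, -2.1864, 3.7482], [0.0000, 4.0273, 4.0213], [0.0000, 0.0000, 1.6675]]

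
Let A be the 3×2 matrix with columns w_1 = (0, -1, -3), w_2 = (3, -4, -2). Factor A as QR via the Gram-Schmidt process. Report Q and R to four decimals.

w_1 = (0, -1, -3); ‖w_1‖ = 3.1623, so e_1 = (0.0000, -0.3162, -0.9487).
e_1·w_2 = 0.0000·3 + (-0.3162)·(-4) + (-0.9487)·(-2) = 3.1623.
u_2 = w_2 − 3.1623·e_1 = (3.0000, -3.0000, 1.0000).
‖u_2‖ = 4.3589, so e_2 = (0.6882, -0.6882, 0.2294).

Q = [[0.0000, 0.6882], [-0.3162, -0.6882], [-0.9487, 0.2294]], R = [[3.1623, 3.1623], [0.0000, 4.3589]]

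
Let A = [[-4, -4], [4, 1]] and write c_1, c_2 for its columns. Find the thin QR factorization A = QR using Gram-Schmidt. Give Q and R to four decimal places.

Q = [[-0.7071, -0.7071], [0.7071, -0.7071]], R = [[5.6569, 3.5355], [0.0000, 2.1213]]

e_1 = c_1/‖c_1‖ = (-4, 4)/5.6569 = (-0.7071, 0.7071).
r_{12} = e_1·c_2 = 3.5355.
u_2 = c_2 − 3.5355·e_1 = (-1.5000, -1.5000).
‖u_2‖ = 2.1213, so e_2 = (-0.7071, -0.7071).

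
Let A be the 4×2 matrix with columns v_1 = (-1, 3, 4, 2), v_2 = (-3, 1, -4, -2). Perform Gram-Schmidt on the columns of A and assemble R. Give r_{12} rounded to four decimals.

r_{12} = -2.5560

v_1 = (-1, 3, 4, 2); ‖v_1‖ = 5.4772, so e_1 = (-0.1826, 0.5477, 0.7303, 0.3651).
r_{12} = e_1·v_2 = -2.5560.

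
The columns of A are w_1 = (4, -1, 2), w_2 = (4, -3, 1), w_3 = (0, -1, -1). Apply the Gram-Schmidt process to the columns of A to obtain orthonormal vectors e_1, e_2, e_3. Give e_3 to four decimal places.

e_3 = (0.4880, 0.3904, -0.7807)

w_1 = (4, -1, 2); ‖w_1‖ = 4.5826, so e_1 = (0.8729, -0.2182, 0.4364).
e_1·w_2 = 0.8729·4 + (-0.2182)·(-3) + 0.4364·1 = 4.5826.
u_2 = w_2 − 4.5826·e_1 = (0.0000, -2.0000, -1.0000).
‖u_2‖ = 2.2361, so e_2 = (0.0000, -0.8944, -0.4472).
e_1·w_3 = 0.8729·0 + (-0.2182)·(-1) + 0.4364·(-1) = -0.2182; e_2·w_3 = (0.0000)·0 + (-0.8944)·(-1) + (-0.4472)·(-1) = 1.3416.
u_3 = w_3 + 0.2182·e_1 − 1.3416·e_2 = (0.1905, 0.1524, -0.3048).
‖u_3‖ = 0.3904, so e_3 = (0.4880, 0.3904, -0.7807).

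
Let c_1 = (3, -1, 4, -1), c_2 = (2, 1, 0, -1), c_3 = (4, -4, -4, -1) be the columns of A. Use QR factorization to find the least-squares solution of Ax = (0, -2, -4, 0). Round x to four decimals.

c_1 = (3, -1, 4, -1); ‖c_1‖ = 5.1962, so q_1 = (0.5774, -0.1925, 0.7698, -0.1925).
q_1·c_2 = 0.5774·2 + (-0.1925)·1 + 0.7698·0 + (-0.1925)·(-1) = 1.1547.
u_2 = c_2 − 1.1547·q_1 = (1.3333, 1.2222, -0.8889, -0.7778).
‖u_2‖ = 2.1602, so q_2 = (0.6172, 0.5658, -0.4115, -0.3600).
q_1·c_3 = 0.5774·4 + (-0.1925)·(-4) + 0.7698·(-4) + (-0.1925)·(-1) = 0.1925; q_2·c_3 = 0.6172·4 + 0.5658·(-4) + (-0.4115)·(-4) + (-0.3600)·(-1) = 2.2117.
u_3 = c_3 − 0.1925·q_1 − 2.2117·q_2 = (2.5238, -5.2143, -3.2381, -0.1667).
‖u_3‖ = 6.6386, so q_3 = (0.3802, -0.7854, -0.4878, -0.0251).
Qᵀb = (-2.6943, 0.5143, 3.5220).
Back-substitute: x_3 = 3.5220/6.6386 = 0.5305.
x_2 = (0.5143 − 2.2117·0.5305)/2.1602 = -0.3051.
x_1 = (-2.6943 − 1.1547·(-0.3051) − 0.1925·0.5305)/5.1962 = -0.4704.

x = (-0.4704, -0.3051, 0.5305)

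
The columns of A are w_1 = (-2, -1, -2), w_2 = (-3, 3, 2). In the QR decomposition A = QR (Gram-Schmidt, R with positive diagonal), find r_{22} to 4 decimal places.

q_1 = w_1/‖w_1‖ = (-2, -1, -2)/3.0000 = (-0.6667, -0.3333, -0.6667).
r_{12} = q_1·w_2 = -0.3333.
u_2 = w_2 + 0.3333·q_1 = (-3.2222, 2.8889, 1.7778).
r_{22} = ‖u_2‖ = 4.6786.

r_{22} = 4.6786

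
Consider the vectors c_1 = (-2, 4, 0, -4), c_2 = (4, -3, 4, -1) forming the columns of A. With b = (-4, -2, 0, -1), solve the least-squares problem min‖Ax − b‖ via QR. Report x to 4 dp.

c_1 = (-2, 4, 0, -4); ‖c_1‖ = 6.0000, so q_1 = (-0.3333, 0.6667, 0.0000, -0.6667).
q_1·c_2 = (-0.3333)·4 + 0.6667·(-3) + 0.0000·4 + (-0.6667)·(-1) = -2.6667.
u_2 = c_2 + 2.6667·q_1 = (3.1111, -1.2222, 4.0000, -2.7778).
‖u_2‖ = 5.9067, so q_2 = (0.5267, -0.2069, 0.6772, -0.4703).
Qᵀb = (0.6667, -1.2227).
Back-substitute: x_2 = -1.2227/5.9067 = -0.2070.
x_1 = (0.6667 + 2.6667·(-0.2070))/6.0000 = 0.0191.

x = (0.0191, -0.2070)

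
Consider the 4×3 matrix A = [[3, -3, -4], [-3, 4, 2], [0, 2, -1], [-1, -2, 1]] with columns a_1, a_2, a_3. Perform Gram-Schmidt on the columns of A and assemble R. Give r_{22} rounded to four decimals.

r_{22} = 3.7417

a_1 = (3, -3, 0, -1); ‖a_1‖ = 4.3589, so e_1 = (0.6882, -0.6882, 0.0000, -0.2294).
e_1·a_2 = 0.6882·(-3) + (-0.6882)·4 + 0.0000·2 + (-0.2294)·(-2) = -4.3589.
u_2 = a_2 + 4.3589·e_1 = (0.0000, 1.0000, 2.0000, -3.0000).
r_{22} = ‖u_2‖ = 3.7417.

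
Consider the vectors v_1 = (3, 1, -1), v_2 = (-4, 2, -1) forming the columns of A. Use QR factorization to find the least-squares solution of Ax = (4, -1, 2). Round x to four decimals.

x = (0.0600, -0.9267)

e_1 = v_1/‖v_1‖ = (3, 1, -1)/3.3166 = (0.9045, 0.3015, -0.3015).
r_{12} = e_1·v_2 = -2.7136.
u_2 = v_2 + 2.7136·e_1 = (-1.5455, 2.8182, -1.8182).
‖u_2‖ = 3.6927, so e_2 = (-0.4185, 0.7632, -0.4924).
Qᵀb = (2.7136, -3.4219).
Back-substitute: x_2 = -3.4219/3.6927 = -0.9267.
x_1 = (2.7136 + 2.7136·(-0.9267))/3.3166 = 0.0600.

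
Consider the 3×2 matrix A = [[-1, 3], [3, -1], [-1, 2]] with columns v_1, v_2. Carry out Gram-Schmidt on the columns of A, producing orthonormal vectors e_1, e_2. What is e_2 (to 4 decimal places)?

e_2 = (0.7946, 0.4132, 0.4449)

v_1 = (-1, 3, -1); ‖v_1‖ = 3.3166, so e_1 = (-0.3015, 0.9045, -0.3015).
e_1·v_2 = (-0.3015)·3 + 0.9045·(-1) + (-0.3015)·2 = -2.4121.
u_2 = v_2 + 2.4121·e_1 = (2.2727, 1.1818, 1.2727).
‖u_2‖ = 2.8604, so e_2 = (0.7946, 0.4132, 0.4449).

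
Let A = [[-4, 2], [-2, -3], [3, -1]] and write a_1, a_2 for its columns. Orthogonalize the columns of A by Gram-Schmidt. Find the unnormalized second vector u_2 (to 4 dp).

e_1 = a_1/‖a_1‖ = (-4, -2, 3)/5.3852 = (-0.7428, -0.3714, 0.5571).
r_{12} = e_1·a_2 = -0.9285.
u_2 = a_2 + 0.9285·e_1 = (1.3103, -3.3448, -0.4828).

u_2 = (1.3103, -3.3448, -0.4828)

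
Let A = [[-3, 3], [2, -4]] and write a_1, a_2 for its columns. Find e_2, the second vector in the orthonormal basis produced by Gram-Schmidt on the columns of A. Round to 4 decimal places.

e_2 = (-0.5547, -0.8321)

a_1 = (-3, 2); ‖a_1‖ = 3.6056, so e_1 = (-0.8321, 0.5547).
e_1·a_2 = (-0.8321)·3 + 0.5547·(-4) = -4.7150.
u_2 = a_2 + 4.7150·e_1 = (-0.9231, -1.3846).
‖u_2‖ = 1.6641, so e_2 = (-0.5547, -0.8321).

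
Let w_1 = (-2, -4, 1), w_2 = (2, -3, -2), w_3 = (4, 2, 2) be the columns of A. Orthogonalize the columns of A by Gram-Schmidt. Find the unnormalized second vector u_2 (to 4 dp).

u_2 = (2.5714, -1.8571, -2.2857)

w_1 = (-2, -4, 1); ‖w_1‖ = 4.5826, so e_1 = (-0.4364, -0.8729, 0.2182).
e_1·w_2 = (-0.4364)·2 + (-0.8729)·(-3) + 0.2182·(-2) = 1.3093.
u_2 = w_2 − 1.3093·e_1 = (2.5714, -1.8571, -2.2857).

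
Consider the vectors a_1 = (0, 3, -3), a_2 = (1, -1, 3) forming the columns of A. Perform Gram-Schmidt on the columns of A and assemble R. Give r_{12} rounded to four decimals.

r_{12} = -2.8284

q_1 = a_1/‖a_1‖ = (0, 3, -3)/4.2426 = (0.0000, 0.7071, -0.7071).
r_{12} = q_1·a_2 = -2.8284.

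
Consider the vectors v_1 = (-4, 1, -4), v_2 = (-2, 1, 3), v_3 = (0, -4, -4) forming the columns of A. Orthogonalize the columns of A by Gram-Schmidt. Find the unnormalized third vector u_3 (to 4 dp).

u_3 = (-1.1126, -3.1788, 0.3179)

v_1 = (-4, 1, -4); ‖v_1‖ = 5.7446, so q_1 = (-0.6963, 0.1741, -0.6963).
q_1·v_2 = (-0.6963)·(-2) + 0.1741·1 + (-0.6963)·3 = -0.5222.
u_2 = v_2 + 0.5222·q_1 = (-2.3636, 1.0909, 2.6364).
‖u_2‖ = 3.7050, so q_2 = (-0.6380, 0.2944, 0.7116).
q_1·v_3 = (-0.6963)·0 + 0.1741·(-4) + (-0.6963)·(-4) = 2.0889; q_2·v_3 = (-0.6380)·0 + 0.2944·(-4) + 0.7116·(-4) = -4.0240.
u_3 = v_3 − 2.0889·q_1 + 4.0240·q_2 = (-1.1126, -3.1788, 0.3179).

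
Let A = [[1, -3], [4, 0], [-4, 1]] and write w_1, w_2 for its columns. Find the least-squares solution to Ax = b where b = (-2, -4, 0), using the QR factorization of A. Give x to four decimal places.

x = (-0.4911, 0.2562)

w_1 = (1, 4, -4); ‖w_1‖ = 5.7446, so e_1 = (0.1741, 0.6963, -0.6963).
e_1·w_2 = 0.1741·(-3) + 0.6963·0 + (-0.6963)·1 = -1.2185.
u_2 = w_2 + 1.2185·e_1 = (-2.7879, 0.8485, 0.1515).
‖u_2‖ = 2.9181, so e_2 = (-0.9554, 0.2908, 0.0519).
Qᵀb = (-3.1334, 0.7477).
Back-substitute: x_2 = 0.7477/2.9181 = 0.2562.
x_1 = (-3.1334 + 1.2185·0.2562)/5.7446 = -0.4911.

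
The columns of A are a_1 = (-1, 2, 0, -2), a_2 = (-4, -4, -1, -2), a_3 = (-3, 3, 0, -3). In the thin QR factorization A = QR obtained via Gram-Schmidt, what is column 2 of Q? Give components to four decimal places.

q_2 = (-0.6576, -0.6576, -0.1644, -0.3288)

a_1 = (-1, 2, 0, -2); ‖a_1‖ = 3.0000, so q_1 = (-0.3333, 0.6667, 0.0000, -0.6667).
q_1·a_2 = (-0.3333)·(-4) + 0.6667·(-4) + 0.0000·(-1) + (-0.6667)·(-2) = 0.0000.
u_2 = a_2 + 0.0000·q_1 = (-4.0000, -4.0000, -1.0000, -2.0000).
‖u_2‖ = 6.0828, so q_2 = (-0.6576, -0.6576, -0.1644, -0.3288).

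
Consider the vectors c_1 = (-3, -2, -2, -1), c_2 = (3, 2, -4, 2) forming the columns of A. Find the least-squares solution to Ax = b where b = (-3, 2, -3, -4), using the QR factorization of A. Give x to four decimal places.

x = (0.8954, 0.1596)

c_1 = (-3, -2, -2, -1); ‖c_1‖ = 4.2426, so e_1 = (-0.7071, -0.4714, -0.4714, -0.2357).
e_1·c_2 = (-0.7071)·3 + (-0.4714)·2 + (-0.4714)·(-4) + (-0.2357)·2 = -1.6499.
u_2 = c_2 + 1.6499·e_1 = (1.8333, 1.2222, -4.7778, 1.6111).
‖u_2‖ = 5.5025, so e_2 = (0.3332, 0.2221, -0.8683, 0.2928).
Qᵀb = (3.5355, 0.8784).
Back-substitute: x_2 = 0.8784/5.5025 = 0.1596.
x_1 = (3.5355 + 1.6499·0.1596)/4.2426 = 0.8954.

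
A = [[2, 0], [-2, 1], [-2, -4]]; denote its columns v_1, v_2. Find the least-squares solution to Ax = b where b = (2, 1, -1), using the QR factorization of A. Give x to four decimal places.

v_1 = (2, -2, -2); ‖v_1‖ = 3.4641, so e_1 = (0.5774, -0.5774, -0.5774).
e_1·v_2 = 0.5774·0 + (-0.5774)·1 + (-0.5774)·(-4) = 1.7321.
u_2 = v_2 − 1.7321·e_1 = (-1.0000, 2.0000, -3.0000).
‖u_2‖ = 3.7417, so e_2 = (-0.2673, 0.5345, -0.8018).
Qᵀb = (1.1547, 0.8018).
Back-substitute: x_2 = 0.8018/3.7417 = 0.2143.
x_1 = (1.1547 − 1.7321·0.2143)/3.4641 = 0.2262.

x = (0.2262, 0.2143)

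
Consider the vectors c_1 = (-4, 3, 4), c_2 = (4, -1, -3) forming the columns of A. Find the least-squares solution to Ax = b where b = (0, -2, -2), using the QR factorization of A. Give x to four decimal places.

c_1 = (-4, 3, 4); ‖c_1‖ = 6.4031, so e_1 = (-0.6247, 0.4685, 0.6247).
e_1·c_2 = (-0.6247)·4 + 0.4685·(-1) + 0.6247·(-3) = -4.8414.
u_2 = c_2 + 4.8414·e_1 = (0.9756, 1.2683, 0.0244).
‖u_2‖ = 1.6003, so e_2 = (0.6096, 0.7925, 0.0152).
Qᵀb = (-2.1864, -1.6155).
Back-substitute: x_2 = -1.6155/1.6003 = -1.0095.
x_1 = (-2.1864 + 4.8414·(-1.0095))/6.4031 = -1.1048.

x = (-1.1048, -1.0095)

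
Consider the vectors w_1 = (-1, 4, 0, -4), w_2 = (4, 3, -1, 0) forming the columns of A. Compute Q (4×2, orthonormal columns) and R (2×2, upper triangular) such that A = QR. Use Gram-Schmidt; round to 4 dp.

e_1 = w_1/‖w_1‖ = (-1, 4, 0, -4)/5.7446 = (-0.1741, 0.6963, 0.0000, -0.6963).
r_{12} = e_1·w_2 = 1.3926.
u_2 = w_2 − 1.3926·e_1 = (4.2424, 2.0303, -1.0000, 0.9697).
‖u_2‖ = 4.9052, so e_2 = (0.8649, 0.4139, -0.2039, 0.1977).

Q = [[-0.1741, 0.8649], [0.6963, 0.4139], [0.0000, -0.2039], [-0.6963, 0.1977]], R = [[5.7446, 1.3926], [0.0000, 4.9052]]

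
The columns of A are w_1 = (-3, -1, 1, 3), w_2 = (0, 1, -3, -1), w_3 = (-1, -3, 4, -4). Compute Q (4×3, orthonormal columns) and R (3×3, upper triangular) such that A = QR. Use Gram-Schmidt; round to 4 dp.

q_1 = w_1/‖w_1‖ = (-3, -1, 1, 3)/4.4721 = (-0.6708, -0.2236, 0.2236, 0.6708).
r_{12} = q_1·w_2 = -1.5652.
u_2 = w_2 + 1.5652·q_1 = (-1.0500, 0.6500, -2.6500, 0.0500).
‖u_2‖ = 2.9240, so q_2 = (-0.3591, 0.2223, -0.9063, 0.0171).
r_{13} = q_1·w_3 = -0.4472; r_{23} = q_2·w_3 = -4.0013.
u_3 = w_3 + 0.4472·q_1 + 4.0013·q_2 = (-2.7368, -2.2105, 0.4737, -3.6316).
‖u_3‖ = 5.0783, so q_3 = (-0.5389, -0.4353, 0.0933, -0.7151).

Q = [[-0.6708, -0.3591, -0.5389], [-0.2236, 0.2223, -0.4353], [0.2236, -0.9063, 0.0933], [0.6708, 0.0171, -0.7151]], R = [[4.4721, -1.5652, -0.4472], [0.0000, 2.9240, -4.0013], [0.0000, 0.0000, 5.0783]]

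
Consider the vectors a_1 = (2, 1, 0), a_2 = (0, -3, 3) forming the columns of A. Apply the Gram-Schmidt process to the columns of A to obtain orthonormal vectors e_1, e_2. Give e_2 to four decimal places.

a_1 = (2, 1, 0); ‖a_1‖ = 2.2361, so e_1 = (0.8944, 0.4472, 0.0000).
e_1·a_2 = 0.8944·0 + 0.4472·(-3) + 0.0000·3 = -1.3416.
u_2 = a_2 + 1.3416·e_1 = (1.2000, -2.4000, 3.0000).
‖u_2‖ = 4.0249, so e_2 = (0.2981, -0.5963, 0.7454).

e_2 = (0.2981, -0.5963, 0.7454)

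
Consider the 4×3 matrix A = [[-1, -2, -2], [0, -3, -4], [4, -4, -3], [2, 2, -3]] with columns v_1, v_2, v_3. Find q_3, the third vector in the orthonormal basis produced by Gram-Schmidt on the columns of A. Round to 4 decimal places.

v_1 = (-1, 0, 4, 2); ‖v_1‖ = 4.5826, so q_1 = (-0.2182, 0.0000, 0.8729, 0.4364).
q_1·v_2 = (-0.2182)·(-2) + 0.0000·(-3) + 0.8729·(-4) + 0.4364·2 = -2.1822.
u_2 = v_2 + 2.1822·q_1 = (-2.4762, -3.0000, -2.0952, 2.9524).
‖u_2‖ = 5.3140, so q_2 = (-0.4660, -0.5646, -0.3943, 0.5556).
q_1·v_3 = (-0.2182)·(-2) + 0.0000·(-4) + 0.8729·(-3) + 0.4364·(-3) = -3.4915; q_2·v_3 = (-0.4660)·(-2) + (-0.5646)·(-4) + (-0.3943)·(-3) + 0.5556·(-3) = 2.7063.
u_3 = v_3 + 3.4915·q_1 − 2.7063·q_2 = (-1.5008, -2.4722, 1.1147, -2.9798).
‖u_3‖ = 4.2995, so q_3 = (-0.3491, -0.5750, 0.2593, -0.6930).

q_3 = (-0.3491, -0.5750, 0.2593, -0.6930)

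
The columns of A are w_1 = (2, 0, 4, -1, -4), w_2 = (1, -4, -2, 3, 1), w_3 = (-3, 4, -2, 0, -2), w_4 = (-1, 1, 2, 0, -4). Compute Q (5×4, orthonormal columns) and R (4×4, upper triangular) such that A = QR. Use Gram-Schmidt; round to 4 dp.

w_1 = (2, 0, 4, -1, -4); ‖w_1‖ = 6.0828, so q_1 = (0.3288, 0.0000, 0.6576, -0.1644, -0.6576).
q_1·w_2 = 0.3288·1 + 0.0000·(-4) + 0.6576·(-2) + (-0.1644)·3 + (-0.6576)·1 = -2.1372.
u_2 = w_2 + 2.1372·q_1 = (1.7027, -4.0000, -0.5946, 2.6486, -0.4054).
‖u_2‖ = 5.1412, so q_2 = (0.3312, -0.7780, -0.1157, 0.5152, -0.0789).
q_1·w_3 = 0.3288·(-3) + 0.0000·4 + 0.6576·(-2) + (-0.1644)·0 + (-0.6576)·(-2) = -0.9864; q_2·w_3 = 0.3312·(-3) + (-0.7780)·4 + (-0.1157)·(-2) + 0.5152·0 + (-0.0789)·(-2) = -3.7166.
u_3 = w_3 + 0.9864·q_1 + 3.7166·q_2 = (-1.4448, 1.1084, -1.7812, 1.7526, -2.9417).
‖u_3‖ = 4.2678, so q_3 = (-0.3385, 0.2597, -0.4174, 0.4107, -0.6893).
q_1·w_4 = 0.3288·(-1) + 0.0000·1 + 0.6576·2 + (-0.1644)·0 + (-0.6576)·(-4) = 3.6168; q_2·w_4 = 0.3312·(-1) + (-0.7780)·1 + (-0.1157)·2 + 0.5152·0 + (-0.0789)·(-4) = -1.0251; q_3·w_4 = (-0.3385)·(-1) + 0.2597·1 + (-0.4174)·2 + 0.4107·0 + (-0.6893)·(-4) = 2.5207.
u_4 = w_4 − 3.6168·q_1 + 1.0251·q_2 − 2.5207·q_3 = (-0.9964, -0.4522, 0.5551, 0.0876, 0.0350).
‖u_4‖ = 1.2305, so q_4 = (-0.8097, -0.3675, 0.4511, 0.0712, 0.0285).

Q = [[0.3288, 0.3312, -0.3385, -0.8097], [0.0000, -0.7780, 0.2597, -0.3675], [0.6576, -0.1157, -0.4174, 0.4511], [-0.1644, 0.5152, 0.4107, 0.0712], [-0.6576, -0.0789, -0.6893, 0.0285]], R = [[6.0828, -2.1372, -0.9864, 3.6168], [0.0000, 5.1412, -3.7166, -1.0251], [0.0000, 0.0000, 4.2678, 2.5207], [0.0000, 0.0000, 0.0000, 1.2305]]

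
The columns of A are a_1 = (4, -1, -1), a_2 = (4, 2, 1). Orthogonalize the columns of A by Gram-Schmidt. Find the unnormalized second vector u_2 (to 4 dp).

a_1 = (4, -1, -1); ‖a_1‖ = 4.2426, so e_1 = (0.9428, -0.2357, -0.2357).
e_1·a_2 = 0.9428·4 + (-0.2357)·2 + (-0.2357)·1 = 3.0641.
u_2 = a_2 − 3.0641·e_1 = (1.1111, 2.7222, 1.7222).

u_2 = (1.1111, 2.7222, 1.7222)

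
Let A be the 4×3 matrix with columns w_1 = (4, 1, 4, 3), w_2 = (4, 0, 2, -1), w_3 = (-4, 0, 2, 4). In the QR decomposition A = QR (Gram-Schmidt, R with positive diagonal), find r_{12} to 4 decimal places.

w_1 = (4, 1, 4, 3); ‖w_1‖ = 6.4807, so q_1 = (0.6172, 0.1543, 0.6172, 0.4629).
r_{12} = q_1·w_2 = 3.2404.

r_{12} = 3.2404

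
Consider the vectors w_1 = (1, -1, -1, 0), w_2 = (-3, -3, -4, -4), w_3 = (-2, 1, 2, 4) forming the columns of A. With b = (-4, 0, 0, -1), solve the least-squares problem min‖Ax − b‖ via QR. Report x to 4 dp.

x = (-1.5411, 0.5887, 0.3463)

w_1 = (1, -1, -1, 0); ‖w_1‖ = 1.7321, so e_1 = (0.5774, -0.5774, -0.5774, 0.0000).
e_1·w_2 = 0.5774·(-3) + (-0.5774)·(-3) + (-0.5774)·(-4) + 0.0000·(-4) = 2.3094.
u_2 = w_2 − 2.3094·e_1 = (-4.3333, -1.6667, -2.6667, -4.0000).
‖u_2‖ = 6.6833, so e_2 = (-0.6484, -0.2494, -0.3990, -0.5985).
e_1·w_3 = 0.5774·(-2) + (-0.5774)·1 + (-0.5774)·2 + 0.0000·4 = -2.8868; e_2·w_3 = (-0.6484)·(-2) + (-0.2494)·1 + (-0.3990)·2 + (-0.5985)·4 = -2.1446.
u_3 = w_3 + 2.8868·e_1 + 2.1446·e_2 = (-1.7239, -1.2015, -0.5224, 2.7164).
‖u_3‖ = 3.4738, so e_3 = (-0.4963, -0.3459, -0.1504, 0.7820).
Qᵀb = (-2.3094, 3.1920, 1.2030).
Back-substitute: x_3 = 1.2030/3.4738 = 0.3463.
x_2 = (3.1920 + 2.1446·0.3463)/6.6833 = 0.5887.
x_1 = (-2.3094 − 2.3094·0.5887 + 2.8868·0.3463)/1.7321 = -1.5411.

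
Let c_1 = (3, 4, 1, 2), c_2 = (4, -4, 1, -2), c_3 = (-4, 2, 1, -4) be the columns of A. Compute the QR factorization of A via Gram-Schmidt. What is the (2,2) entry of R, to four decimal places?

r_{22} = 5.9470

q_1 = c_1/‖c_1‖ = (3, 4, 1, 2)/5.4772 = (0.5477, 0.7303, 0.1826, 0.3651).
r_{12} = q_1·c_2 = -1.2780.
u_2 = c_2 + 1.2780·q_1 = (4.7000, -3.0667, 1.2333, -1.5333).
r_{22} = ‖u_2‖ = 5.9470.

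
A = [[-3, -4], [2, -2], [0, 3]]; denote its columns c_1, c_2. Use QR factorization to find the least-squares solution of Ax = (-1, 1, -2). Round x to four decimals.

e_1 = c_1/‖c_1‖ = (-3, 2, 0)/3.6056 = (-0.8321, 0.5547, 0.0000).
r_{12} = e_1·c_2 = 2.2188.
u_2 = c_2 − 2.2188·e_1 = (-2.1538, -3.2308, 3.0000).
‖u_2‖ = 4.9068, so e_2 = (-0.4389, -0.6584, 0.6114).
Qᵀb = (1.3868, -1.4423).
Back-substitute: x_2 = -1.4423/4.9068 = -0.2939.
x_1 = (1.3868 − 2.2188·(-0.2939))/3.6056 = 0.5655.

x = (0.5655, -0.2939)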